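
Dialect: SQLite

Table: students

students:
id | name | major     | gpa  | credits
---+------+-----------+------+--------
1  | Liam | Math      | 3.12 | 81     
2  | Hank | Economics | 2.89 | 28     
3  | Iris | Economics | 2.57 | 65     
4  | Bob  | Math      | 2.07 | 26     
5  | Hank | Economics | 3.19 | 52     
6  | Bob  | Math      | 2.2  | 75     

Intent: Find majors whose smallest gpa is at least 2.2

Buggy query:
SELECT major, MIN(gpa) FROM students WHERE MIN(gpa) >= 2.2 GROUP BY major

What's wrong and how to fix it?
Bug: MIN() in WHERE is a misuse of aggregate

Fix: Use HAVING for the per-group MIN condition

Corrected query:
SELECT major, MIN(gpa) FROM students GROUP BY major HAVING MIN(gpa) >= 2.2

Result:
major     | MIN(gpa)
----------+---------
Economics | 2.57    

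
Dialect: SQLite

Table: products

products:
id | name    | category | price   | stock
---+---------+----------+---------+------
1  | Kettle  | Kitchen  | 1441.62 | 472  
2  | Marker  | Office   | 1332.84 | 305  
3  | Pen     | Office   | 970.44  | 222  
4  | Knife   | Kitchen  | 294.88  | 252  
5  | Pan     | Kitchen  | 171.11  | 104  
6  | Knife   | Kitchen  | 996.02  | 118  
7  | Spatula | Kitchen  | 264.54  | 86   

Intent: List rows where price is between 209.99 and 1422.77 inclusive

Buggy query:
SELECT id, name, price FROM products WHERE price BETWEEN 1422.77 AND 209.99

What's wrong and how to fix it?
Bug: BETWEEN expects the lower bound first; with 1422.77 AND 209.99 the range is empty

Fix: Write BETWEEN 209.99 AND 1422.77

Corrected query:
SELECT id, name, price FROM products WHERE price BETWEEN 209.99 AND 1422.77

Result:
id | name    | price  
---+---------+--------
2  | Marker  | 1332.84
3  | Pen     | 970.44 
4  | Knife   | 294.88 
6  | Knife   | 996.02 
7  | Spatula | 264.54 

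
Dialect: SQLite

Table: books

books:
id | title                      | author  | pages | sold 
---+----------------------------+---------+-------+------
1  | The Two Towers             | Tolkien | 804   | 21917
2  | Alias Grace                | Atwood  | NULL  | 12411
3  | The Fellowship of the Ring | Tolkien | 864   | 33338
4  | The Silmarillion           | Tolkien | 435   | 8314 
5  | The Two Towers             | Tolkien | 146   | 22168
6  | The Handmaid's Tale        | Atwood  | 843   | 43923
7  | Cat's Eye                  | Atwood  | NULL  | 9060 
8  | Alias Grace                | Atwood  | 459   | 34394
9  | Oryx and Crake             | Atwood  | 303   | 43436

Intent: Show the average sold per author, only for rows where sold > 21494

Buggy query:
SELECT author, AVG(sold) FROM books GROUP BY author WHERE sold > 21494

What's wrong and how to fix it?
Bug: WHERE cannot follow GROUP BY

Fix: Place WHERE between FROM and GROUP BY

Corrected query:
SELECT author, AVG(sold) FROM books WHERE sold > 21494 GROUP BY author

Result:
author  | AVG(sold)   
--------+-------------
Atwood  | 40584.333333
Tolkien | 25807.666667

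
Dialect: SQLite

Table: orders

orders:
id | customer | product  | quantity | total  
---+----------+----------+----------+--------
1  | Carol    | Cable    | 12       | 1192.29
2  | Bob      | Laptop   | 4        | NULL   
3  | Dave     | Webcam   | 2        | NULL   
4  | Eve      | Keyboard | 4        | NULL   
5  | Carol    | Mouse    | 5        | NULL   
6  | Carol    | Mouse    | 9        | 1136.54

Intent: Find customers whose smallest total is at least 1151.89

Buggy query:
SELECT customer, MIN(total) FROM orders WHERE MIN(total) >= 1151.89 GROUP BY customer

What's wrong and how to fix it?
Bug: MIN() in WHERE is a misuse of aggregate

Fix: Use HAVING for the per-group MIN condition

Corrected query:
SELECT customer, MIN(total) FROM orders GROUP BY customer HAVING MIN(total) >= 1151.89

Result:
(no rows)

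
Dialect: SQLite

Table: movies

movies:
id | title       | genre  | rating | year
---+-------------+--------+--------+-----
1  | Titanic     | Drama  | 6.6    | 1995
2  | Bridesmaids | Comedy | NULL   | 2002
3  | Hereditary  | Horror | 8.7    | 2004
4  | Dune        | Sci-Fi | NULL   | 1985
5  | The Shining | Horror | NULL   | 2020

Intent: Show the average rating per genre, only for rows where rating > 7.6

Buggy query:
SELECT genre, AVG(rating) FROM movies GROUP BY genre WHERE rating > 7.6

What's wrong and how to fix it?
Bug: WHERE cannot follow GROUP BY

Fix: Place WHERE between FROM and GROUP BY

Corrected query:
SELECT genre, AVG(rating) FROM movies WHERE rating > 7.6 GROUP BY genre

Result:
genre  | AVG(rating)
-------+------------
Horror | 8.7        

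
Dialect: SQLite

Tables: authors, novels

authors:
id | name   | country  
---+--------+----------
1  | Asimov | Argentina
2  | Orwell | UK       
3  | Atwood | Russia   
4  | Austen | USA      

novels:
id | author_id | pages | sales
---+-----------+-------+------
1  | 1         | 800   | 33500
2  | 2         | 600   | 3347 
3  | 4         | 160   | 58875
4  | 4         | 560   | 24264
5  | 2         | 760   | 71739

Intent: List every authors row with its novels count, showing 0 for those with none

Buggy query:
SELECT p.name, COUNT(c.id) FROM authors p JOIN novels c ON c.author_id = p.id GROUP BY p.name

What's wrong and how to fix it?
Bug: An inner join excludes parents with zero children

Fix: Switch to LEFT JOIN to retain unmatched parent rows

Corrected query:
SELECT p.name, COUNT(c.id) FROM authors p LEFT JOIN novels c ON c.author_id = p.id GROUP BY p.name

Result:
name   | COUNT(c.id)
-------+------------
Asimov | 1          
Atwood | 0          
Austen | 2          
Orwell | 2          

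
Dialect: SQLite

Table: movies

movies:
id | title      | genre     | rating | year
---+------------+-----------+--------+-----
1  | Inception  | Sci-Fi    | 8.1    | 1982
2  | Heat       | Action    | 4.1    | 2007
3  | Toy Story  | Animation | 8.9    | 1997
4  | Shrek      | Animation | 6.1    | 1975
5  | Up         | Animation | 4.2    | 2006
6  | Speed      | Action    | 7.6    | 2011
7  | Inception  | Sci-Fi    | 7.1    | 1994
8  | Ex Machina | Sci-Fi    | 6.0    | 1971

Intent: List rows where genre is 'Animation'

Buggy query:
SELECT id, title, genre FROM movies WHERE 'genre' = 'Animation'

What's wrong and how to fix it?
Bug: Single quotes denote string literals in SQL; the column name is being compared as a constant string

Fix: Remove the quotes around the column name (or use double quotes for an identifier)

Corrected query:
SELECT id, title, genre FROM movies WHERE genre = 'Animation'

Result:
id | title     | genre    
---+-----------+----------
3  | Toy Story | Animation
4  | Shrek     | Animation
5  | Up        | Animation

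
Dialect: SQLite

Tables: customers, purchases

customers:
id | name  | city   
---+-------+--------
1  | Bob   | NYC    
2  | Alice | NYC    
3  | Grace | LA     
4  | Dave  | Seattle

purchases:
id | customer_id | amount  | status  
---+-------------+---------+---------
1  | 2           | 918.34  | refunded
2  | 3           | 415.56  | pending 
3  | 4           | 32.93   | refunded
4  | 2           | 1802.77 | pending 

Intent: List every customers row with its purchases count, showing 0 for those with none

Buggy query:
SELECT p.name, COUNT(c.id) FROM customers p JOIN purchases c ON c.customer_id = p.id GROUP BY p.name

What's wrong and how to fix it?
Bug: An inner join excludes parents with zero children

Fix: Use LEFT JOIN so parents without children still appear (COUNT(c.id) gives 0)

Corrected query:
SELECT p.name, COUNT(c.id) FROM customers p LEFT JOIN purchases c ON c.customer_id = p.id GROUP BY p.name

Result:
name  | COUNT(c.id)
------+------------
Alice | 2          
Bob   | 0          
Dave  | 1          
Grace | 1          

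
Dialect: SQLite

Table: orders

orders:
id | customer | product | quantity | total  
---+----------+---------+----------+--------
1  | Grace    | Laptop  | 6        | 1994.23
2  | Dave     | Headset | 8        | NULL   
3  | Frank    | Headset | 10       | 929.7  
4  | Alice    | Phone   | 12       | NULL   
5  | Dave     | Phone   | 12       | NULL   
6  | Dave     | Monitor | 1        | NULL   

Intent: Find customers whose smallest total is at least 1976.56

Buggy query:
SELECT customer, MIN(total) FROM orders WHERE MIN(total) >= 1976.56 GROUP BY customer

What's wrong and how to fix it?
Bug: Aggregates like MIN are computed per group after WHERE runs

Fix: Use HAVING for the per-group MIN condition

Corrected query:
SELECT customer, MIN(total) FROM orders GROUP BY customer HAVING MIN(total) >= 1976.56

Result:
customer | MIN(total)
---------+-----------
Grace    | 1994.23   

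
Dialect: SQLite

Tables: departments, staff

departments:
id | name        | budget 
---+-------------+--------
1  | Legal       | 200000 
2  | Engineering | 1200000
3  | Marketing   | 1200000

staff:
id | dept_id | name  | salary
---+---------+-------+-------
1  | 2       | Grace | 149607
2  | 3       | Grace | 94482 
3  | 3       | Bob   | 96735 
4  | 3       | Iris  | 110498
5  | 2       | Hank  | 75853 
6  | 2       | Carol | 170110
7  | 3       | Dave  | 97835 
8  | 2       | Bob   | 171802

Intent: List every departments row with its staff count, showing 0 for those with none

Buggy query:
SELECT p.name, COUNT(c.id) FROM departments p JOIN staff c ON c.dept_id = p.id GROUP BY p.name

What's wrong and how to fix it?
Bug: An inner join excludes parents with zero children

Fix: Switch to LEFT JOIN to retain unmatched parent rows

Corrected query:
SELECT p.name, COUNT(c.id) FROM departments p LEFT JOIN staff c ON c.dept_id = p.id GROUP BY p.name

Result:
name        | COUNT(c.id)
------------+------------
Engineering | 4          
Legal       | 0          
Marketing   | 4          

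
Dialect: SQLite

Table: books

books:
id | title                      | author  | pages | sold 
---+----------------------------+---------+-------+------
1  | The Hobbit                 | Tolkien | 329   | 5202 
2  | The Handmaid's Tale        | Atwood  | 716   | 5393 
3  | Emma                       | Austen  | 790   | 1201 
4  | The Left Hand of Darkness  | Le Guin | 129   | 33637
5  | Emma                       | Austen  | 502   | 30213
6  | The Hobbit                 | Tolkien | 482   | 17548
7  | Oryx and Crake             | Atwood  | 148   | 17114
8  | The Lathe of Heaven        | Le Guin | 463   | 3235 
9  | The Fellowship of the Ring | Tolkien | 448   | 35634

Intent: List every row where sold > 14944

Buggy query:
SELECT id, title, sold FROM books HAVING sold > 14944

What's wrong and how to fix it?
Bug: This is a non-aggregate query (no GROUP BY, no aggregates), so in SQLite the HAVING clause is invalid here; a row-level condition belongs in WHERE

Fix: Replace HAVING with WHERE since the condition applies to individual rows

Corrected query:
SELECT id, title, sold FROM books WHERE sold > 14944

Result:
id | title                      | sold 
---+----------------------------+------
4  | The Left Hand of Darkness  | 33637
5  | Emma                       | 30213
6  | The Hobbit                 | 17548
7  | Oryx and Crake             | 17114
9  | The Fellowship of the Ring | 35634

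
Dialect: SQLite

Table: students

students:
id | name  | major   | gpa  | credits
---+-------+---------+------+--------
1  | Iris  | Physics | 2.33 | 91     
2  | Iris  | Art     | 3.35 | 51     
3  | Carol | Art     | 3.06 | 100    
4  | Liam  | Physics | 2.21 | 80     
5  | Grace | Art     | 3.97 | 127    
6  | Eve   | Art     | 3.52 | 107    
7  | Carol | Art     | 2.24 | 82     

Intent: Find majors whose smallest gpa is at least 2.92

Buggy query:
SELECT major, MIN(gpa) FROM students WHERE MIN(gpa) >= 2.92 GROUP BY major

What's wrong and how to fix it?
Bug: Aggregates like MIN are computed per group after WHERE runs

Fix: Replace WHERE with HAVING after the GROUP BY

Corrected query:
SELECT major, MIN(gpa) FROM students GROUP BY major HAVING MIN(gpa) >= 2.92

Result:
(no rows)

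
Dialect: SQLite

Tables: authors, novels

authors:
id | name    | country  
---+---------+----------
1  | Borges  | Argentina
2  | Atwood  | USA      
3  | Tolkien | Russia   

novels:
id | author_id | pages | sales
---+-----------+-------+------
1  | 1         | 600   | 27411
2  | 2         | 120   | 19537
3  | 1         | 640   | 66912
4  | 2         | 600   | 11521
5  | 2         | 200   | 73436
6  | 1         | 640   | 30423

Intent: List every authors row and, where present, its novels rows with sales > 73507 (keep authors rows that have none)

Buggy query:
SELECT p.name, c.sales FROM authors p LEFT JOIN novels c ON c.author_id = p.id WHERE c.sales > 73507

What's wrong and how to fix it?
Bug: Filtering c.sales in WHERE discards the NULL rows produced by LEFT JOIN, turning it into an inner join

Fix: Put 'c.sales > 73507' in the JOIN's ON clause instead of WHERE

Corrected query:
SELECT p.name, c.sales FROM authors p LEFT JOIN novels c ON c.author_id = p.id AND c.sales > 73507

Result:
name    | sales
--------+------
Borges  | NULL 
Atwood  | NULL 
Tolkien | NULL 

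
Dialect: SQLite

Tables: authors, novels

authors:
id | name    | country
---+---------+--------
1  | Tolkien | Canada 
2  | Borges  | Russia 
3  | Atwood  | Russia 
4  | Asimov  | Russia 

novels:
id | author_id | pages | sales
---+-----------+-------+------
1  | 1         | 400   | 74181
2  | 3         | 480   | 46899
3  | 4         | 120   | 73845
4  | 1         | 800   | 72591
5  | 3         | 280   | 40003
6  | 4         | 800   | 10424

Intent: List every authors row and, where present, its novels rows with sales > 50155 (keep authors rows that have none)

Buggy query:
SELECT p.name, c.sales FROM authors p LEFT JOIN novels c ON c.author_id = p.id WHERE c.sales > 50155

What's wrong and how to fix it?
Bug: Filtering c.sales in WHERE discards the NULL rows produced by LEFT JOIN, turning it into an inner join

Fix: Move the right-table condition into the ON clause so unmatched parents are kept

Corrected query:
SELECT p.name, c.sales FROM authors p LEFT JOIN novels c ON c.author_id = p.id AND c.sales > 50155

Result:
name    | sales
--------+------
Tolkien | 72591
Tolkien | 74181
Borges  | NULL 
Atwood  | NULL 
Asimov  | 73845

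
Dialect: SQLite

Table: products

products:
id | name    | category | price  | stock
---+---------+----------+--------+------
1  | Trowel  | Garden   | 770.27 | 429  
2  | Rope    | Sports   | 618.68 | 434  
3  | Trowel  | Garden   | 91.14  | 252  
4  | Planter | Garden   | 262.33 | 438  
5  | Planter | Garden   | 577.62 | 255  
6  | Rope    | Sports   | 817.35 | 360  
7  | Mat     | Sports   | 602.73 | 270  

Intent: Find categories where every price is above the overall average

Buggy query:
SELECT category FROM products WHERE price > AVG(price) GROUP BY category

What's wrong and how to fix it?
Bug: WHERE evaluates per row before aggregation, so AVG() is unavailable

Fix: Use a subquery for AVG and a HAVING MIN(...) filter so the condition holds for every row in the group

Corrected query:
SELECT category FROM products GROUP BY category HAVING MIN(price) > (SELECT AVG(price) FROM products)

Result:
category
--------
Sports  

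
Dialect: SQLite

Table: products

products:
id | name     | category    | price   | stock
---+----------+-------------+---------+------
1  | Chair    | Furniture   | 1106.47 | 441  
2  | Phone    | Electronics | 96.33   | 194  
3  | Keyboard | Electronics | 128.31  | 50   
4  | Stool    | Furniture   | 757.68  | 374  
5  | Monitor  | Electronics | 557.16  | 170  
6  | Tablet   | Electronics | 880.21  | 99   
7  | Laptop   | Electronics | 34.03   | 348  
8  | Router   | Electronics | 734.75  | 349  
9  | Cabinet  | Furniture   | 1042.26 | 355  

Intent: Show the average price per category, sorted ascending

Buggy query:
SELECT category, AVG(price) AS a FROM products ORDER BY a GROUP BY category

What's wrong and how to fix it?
Bug: GROUP BY must precede ORDER BY

Fix: Reorder: SELECT … FROM … GROUP BY … ORDER BY …

Corrected query:
SELECT category, AVG(price) AS a FROM products GROUP BY category ORDER BY a

Result:
category    | a         
------------+-----------
Electronics | 405.131667
Furniture   | 968.803333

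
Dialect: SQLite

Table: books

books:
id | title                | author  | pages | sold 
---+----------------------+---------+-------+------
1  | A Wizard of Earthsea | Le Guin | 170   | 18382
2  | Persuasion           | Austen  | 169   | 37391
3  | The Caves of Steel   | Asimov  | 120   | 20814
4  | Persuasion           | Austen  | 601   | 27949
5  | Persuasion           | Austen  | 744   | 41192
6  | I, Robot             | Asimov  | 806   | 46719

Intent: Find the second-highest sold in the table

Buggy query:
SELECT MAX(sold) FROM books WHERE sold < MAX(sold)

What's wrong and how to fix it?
Bug: MAX(sold) on the right of the comparison is an aggregate-in-WHERE error

Fix: Compute the overall MAX in a subquery, then take MAX of rows below it

Corrected query:
SELECT MAX(sold) FROM books WHERE sold < (SELECT MAX(sold) FROM books)

Result:
MAX(sold)
---------
41192    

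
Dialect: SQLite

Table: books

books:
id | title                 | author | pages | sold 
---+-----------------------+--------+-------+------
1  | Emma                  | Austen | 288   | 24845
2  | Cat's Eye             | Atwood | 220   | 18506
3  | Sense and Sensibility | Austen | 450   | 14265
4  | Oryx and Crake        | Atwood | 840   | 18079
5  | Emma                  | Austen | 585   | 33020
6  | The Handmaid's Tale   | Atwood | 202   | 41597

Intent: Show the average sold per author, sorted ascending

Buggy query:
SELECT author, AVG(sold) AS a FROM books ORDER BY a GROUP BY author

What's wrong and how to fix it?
Bug: GROUP BY must precede ORDER BY

Fix: Reorder: SELECT … FROM … GROUP BY … ORDER BY …

Corrected query:
SELECT author, AVG(sold) AS a FROM books GROUP BY author ORDER BY a

Result:
author | a           
-------+-------------
Austen | 24043.333333
Atwood | 26060.666667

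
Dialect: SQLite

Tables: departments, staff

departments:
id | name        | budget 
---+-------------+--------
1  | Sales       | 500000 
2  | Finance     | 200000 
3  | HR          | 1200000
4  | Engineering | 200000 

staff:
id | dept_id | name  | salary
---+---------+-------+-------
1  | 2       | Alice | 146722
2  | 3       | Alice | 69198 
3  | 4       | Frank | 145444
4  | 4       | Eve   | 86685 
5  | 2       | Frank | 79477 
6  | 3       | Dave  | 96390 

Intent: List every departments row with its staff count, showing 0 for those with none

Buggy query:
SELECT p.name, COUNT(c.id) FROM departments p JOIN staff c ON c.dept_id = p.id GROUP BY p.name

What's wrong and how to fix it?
Bug: An inner join excludes parents with zero children

Fix: Use LEFT JOIN so parents without children still appear (COUNT(c.id) gives 0)

Corrected query:
SELECT p.name, COUNT(c.id) FROM departments p LEFT JOIN staff c ON c.dept_id = p.id GROUP BY p.name

Result:
name        | COUNT(c.id)
------------+------------
Engineering | 2          
Finance     | 2          
HR          | 2          
Sales       | 0          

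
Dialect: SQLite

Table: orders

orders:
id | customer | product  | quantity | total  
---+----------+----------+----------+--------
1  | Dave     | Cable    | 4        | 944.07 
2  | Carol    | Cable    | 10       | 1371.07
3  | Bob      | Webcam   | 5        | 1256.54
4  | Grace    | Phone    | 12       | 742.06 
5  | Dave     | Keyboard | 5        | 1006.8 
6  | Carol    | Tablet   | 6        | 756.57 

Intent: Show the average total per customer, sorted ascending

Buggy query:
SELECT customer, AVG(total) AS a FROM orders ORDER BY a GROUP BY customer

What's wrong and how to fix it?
Bug: ORDER BY appears before GROUP BY; SQL clause order requires GROUP BY first

Fix: Move ORDER BY to the end, after GROUP BY

Corrected query:
SELECT customer, AVG(total) AS a FROM orders GROUP BY customer ORDER BY a

Result:
customer | a      
---------+--------
Grace    | 742.06 
Dave     | 975.435
Carol    | 1063.82
Bob      | 1256.54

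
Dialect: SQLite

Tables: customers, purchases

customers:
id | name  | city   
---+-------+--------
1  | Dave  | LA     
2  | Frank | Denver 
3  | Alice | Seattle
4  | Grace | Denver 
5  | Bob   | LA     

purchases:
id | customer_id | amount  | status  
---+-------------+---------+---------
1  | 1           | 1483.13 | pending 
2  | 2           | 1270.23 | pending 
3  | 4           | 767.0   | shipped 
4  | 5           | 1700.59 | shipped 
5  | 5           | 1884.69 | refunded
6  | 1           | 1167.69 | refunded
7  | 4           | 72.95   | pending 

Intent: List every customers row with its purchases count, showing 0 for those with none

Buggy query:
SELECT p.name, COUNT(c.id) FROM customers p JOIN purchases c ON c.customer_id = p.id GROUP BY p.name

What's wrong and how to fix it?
Bug: An inner join excludes parents with zero children

Fix: Use LEFT JOIN so parents without children still appear (COUNT(c.id) gives 0)

Corrected query:
SELECT p.name, COUNT(c.id) FROM customers p LEFT JOIN purchases c ON c.customer_id = p.id GROUP BY p.name

Result:
name  | COUNT(c.id)
------+------------
Alice | 0          
Bob   | 2          
Dave  | 2          
Frank | 1          
Grace | 2          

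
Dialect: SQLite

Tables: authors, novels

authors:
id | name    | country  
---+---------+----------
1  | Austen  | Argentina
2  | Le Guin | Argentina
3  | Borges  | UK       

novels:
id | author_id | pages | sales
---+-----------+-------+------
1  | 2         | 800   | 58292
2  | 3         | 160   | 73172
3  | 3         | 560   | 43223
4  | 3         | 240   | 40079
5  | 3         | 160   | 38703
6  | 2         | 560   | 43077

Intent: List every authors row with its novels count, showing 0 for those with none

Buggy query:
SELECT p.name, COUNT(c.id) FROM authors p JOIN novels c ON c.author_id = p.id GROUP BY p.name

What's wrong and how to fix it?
Bug: INNER JOIN drops authors rows that have no matching novels rows

Fix: Switch to LEFT JOIN to retain unmatched parent rows

Corrected query:
SELECT p.name, COUNT(c.id) FROM authors p LEFT JOIN novels c ON c.author_id = p.id GROUP BY p.name

Result:
name    | COUNT(c.id)
--------+------------
Austen  | 0          
Borges  | 4          
Le Guin | 2          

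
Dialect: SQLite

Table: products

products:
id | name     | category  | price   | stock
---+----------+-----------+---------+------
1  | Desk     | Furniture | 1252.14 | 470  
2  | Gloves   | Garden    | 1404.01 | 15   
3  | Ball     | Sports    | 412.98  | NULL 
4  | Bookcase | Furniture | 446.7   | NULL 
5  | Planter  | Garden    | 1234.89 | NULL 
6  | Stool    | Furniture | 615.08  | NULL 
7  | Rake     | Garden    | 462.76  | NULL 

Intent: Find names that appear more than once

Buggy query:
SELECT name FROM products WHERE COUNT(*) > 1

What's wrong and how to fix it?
Bug: WHERE can't reference COUNT(*); aggregates are computed after WHERE

Fix: Group first, then use HAVING for the count condition

Corrected query:
SELECT name FROM products GROUP BY name HAVING COUNT(*) > 1

Result:
(no rows)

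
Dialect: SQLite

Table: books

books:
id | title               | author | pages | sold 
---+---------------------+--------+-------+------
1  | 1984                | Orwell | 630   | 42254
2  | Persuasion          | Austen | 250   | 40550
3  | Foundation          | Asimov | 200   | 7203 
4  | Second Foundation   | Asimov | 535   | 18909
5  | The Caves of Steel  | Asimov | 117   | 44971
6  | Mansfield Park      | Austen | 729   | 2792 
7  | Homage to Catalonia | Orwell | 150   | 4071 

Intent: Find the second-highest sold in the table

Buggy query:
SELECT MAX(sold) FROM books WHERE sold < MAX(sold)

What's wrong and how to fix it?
Bug: The inner MAX is an aggregate inside WHERE, which is not allowed

Fix: Compute the overall MAX in a subquery, then take MAX of rows below it

Corrected query:
SELECT MAX(sold) FROM books WHERE sold < (SELECT MAX(sold) FROM books)

Result:
MAX(sold)
---------
42254    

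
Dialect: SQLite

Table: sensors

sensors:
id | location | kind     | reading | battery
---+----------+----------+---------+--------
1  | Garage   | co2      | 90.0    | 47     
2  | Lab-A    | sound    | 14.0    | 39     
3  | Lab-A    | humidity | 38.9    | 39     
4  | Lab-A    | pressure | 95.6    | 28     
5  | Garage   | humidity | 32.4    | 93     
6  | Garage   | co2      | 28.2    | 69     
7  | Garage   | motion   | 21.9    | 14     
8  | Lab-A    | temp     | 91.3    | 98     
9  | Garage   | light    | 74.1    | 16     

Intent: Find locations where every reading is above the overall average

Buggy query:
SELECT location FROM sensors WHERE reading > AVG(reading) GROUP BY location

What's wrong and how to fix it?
Bug: WHERE evaluates per row before aggregation, so AVG() is unavailable

Fix: Use a subquery for AVG and a HAVING MIN(...) filter so the condition holds for every row in the group

Corrected query:
SELECT location FROM sensors GROUP BY location HAVING MIN(reading) > (SELECT AVG(reading) FROM sensors)

Result:
(no rows)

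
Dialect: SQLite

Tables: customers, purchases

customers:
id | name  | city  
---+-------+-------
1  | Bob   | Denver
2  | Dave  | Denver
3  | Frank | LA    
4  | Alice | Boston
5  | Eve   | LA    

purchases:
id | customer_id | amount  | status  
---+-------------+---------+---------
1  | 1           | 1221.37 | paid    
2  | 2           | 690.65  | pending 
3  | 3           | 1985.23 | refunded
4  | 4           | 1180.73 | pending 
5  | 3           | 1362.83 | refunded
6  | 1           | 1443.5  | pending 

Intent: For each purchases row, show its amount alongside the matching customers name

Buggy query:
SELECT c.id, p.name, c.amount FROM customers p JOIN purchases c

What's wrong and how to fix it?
Bug: JOIN with no ON clause produces a cartesian product; every purchases row pairs with every customers row

Fix: Specify the join condition linking the foreign key to the parent id

Corrected query:
SELECT c.id, p.name, c.amount FROM customers p JOIN purchases c ON c.customer_id = p.id

Result:
id | name  | amount 
---+-------+--------
1  | Bob   | 1221.37
2  | Dave  | 690.65 
3  | Frank | 1985.23
4  | Alice | 1180.73
5  | Frank | 1362.83
6  | Bob   | 1443.5 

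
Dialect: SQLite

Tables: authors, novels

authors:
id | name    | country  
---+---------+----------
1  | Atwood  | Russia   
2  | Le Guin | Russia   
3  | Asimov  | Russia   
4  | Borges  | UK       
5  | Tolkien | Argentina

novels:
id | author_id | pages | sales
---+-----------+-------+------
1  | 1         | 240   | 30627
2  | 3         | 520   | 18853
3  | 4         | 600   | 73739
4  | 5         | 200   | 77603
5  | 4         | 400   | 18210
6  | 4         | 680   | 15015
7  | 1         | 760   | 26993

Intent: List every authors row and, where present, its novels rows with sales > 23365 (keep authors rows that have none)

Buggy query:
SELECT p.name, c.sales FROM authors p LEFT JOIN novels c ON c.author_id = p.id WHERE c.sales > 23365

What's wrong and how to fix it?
Bug: Filtering c.sales in WHERE discards the NULL rows produced by LEFT JOIN, turning it into an inner join

Fix: Put 'c.sales > 23365' in the JOIN's ON clause instead of WHERE

Corrected query:
SELECT p.name, c.sales FROM authors p LEFT JOIN novels c ON c.author_id = p.id AND c.sales > 23365

Result:
name    | sales
--------+------
Atwood  | 26993
Atwood  | 30627
Le Guin | NULL 
Asimov  | NULL 
Borges  | 73739
Tolkien | 77603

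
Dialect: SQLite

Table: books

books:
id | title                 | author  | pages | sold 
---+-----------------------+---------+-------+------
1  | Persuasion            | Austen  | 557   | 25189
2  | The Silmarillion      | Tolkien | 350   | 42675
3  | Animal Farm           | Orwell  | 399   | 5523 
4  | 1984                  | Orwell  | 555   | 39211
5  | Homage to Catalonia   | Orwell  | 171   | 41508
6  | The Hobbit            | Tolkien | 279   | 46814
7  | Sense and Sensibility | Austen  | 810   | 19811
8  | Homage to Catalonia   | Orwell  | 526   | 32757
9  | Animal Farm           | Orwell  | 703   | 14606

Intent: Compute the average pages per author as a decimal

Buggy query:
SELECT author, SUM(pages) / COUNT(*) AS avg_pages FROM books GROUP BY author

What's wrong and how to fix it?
Bug: SUM(pages) and COUNT(*) are both integers; the division truncates the fractional part

Fix: Cast one side to REAL so the division keeps the fractional part

Corrected query:
SELECT author, SUM(pages) * 1.0 / COUNT(*) AS avg_pages FROM books GROUP BY author

Result:
author  | avg_pages
--------+----------
Austen  | 683.5    
Orwell  | 470.8    
Tolkien | 314.5    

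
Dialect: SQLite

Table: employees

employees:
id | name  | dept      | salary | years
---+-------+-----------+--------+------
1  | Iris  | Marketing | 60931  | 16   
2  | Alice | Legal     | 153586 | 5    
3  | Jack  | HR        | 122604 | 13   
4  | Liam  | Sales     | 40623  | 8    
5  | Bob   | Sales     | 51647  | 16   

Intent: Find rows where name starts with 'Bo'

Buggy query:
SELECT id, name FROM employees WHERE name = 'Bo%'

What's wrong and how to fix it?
Bug: Wildcards only work with LIKE; '=' treats '%' as a literal character

Fix: Replace '=' with LIKE so 'Bo%' is treated as a pattern

Corrected query:
SELECT id, name FROM employees WHERE name LIKE 'Bo%'

Result:
id | name
---+-----
5  | Bob 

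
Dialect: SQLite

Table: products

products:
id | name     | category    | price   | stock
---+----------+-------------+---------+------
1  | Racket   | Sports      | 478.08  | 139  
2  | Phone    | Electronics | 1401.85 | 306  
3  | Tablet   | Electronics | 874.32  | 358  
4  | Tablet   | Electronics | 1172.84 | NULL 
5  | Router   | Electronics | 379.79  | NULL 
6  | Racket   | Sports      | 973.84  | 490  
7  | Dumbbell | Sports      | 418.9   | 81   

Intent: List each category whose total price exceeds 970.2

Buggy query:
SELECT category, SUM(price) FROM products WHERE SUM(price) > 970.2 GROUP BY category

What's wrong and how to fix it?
Bug: SUM(price) is an aggregate, but WHERE filters rows before aggregation

Fix: Use HAVING (which filters groups after aggregation) instead of WHERE

Corrected query:
SELECT category, SUM(price) FROM products GROUP BY category HAVING SUM(price) > 970.2

Result:
category    | SUM(price)
------------+-----------
Electronics | 3828.8    
Sports      | 1870.82   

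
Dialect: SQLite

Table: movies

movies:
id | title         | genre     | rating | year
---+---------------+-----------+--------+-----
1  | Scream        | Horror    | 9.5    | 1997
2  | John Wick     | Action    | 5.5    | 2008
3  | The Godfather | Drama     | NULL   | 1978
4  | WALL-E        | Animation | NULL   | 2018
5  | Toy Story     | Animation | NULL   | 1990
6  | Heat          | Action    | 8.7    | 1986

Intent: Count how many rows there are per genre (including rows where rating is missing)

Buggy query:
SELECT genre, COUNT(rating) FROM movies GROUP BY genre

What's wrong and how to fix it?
Bug: COUNT(rating) skips NULLs, so groups with missing rating are undercounted

Fix: Use COUNT(*) to count all rows regardless of NULL

Corrected query:
SELECT genre, COUNT(*) FROM movies GROUP BY genre

Result:
genre     | COUNT(*)
----------+---------
Action    | 2       
Animation | 2       
Drama     | 1       
Horror    | 1       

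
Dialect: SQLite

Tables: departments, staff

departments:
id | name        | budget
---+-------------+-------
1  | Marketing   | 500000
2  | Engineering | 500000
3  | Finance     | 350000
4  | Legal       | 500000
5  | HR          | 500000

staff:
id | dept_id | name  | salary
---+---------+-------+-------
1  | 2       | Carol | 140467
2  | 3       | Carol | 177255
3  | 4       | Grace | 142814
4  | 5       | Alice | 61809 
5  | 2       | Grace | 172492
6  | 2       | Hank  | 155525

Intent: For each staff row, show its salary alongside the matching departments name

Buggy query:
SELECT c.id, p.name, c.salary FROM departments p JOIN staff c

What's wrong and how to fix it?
Bug: Missing join condition: each staff row is matched to all departments rows instead of just its own

Fix: Add ON c.dept_id = p.id to the JOIN

Corrected query:
SELECT c.id, p.name, c.salary FROM departments p JOIN staff c ON c.dept_id = p.id

Result:
id | name        | salary
---+-------------+-------
1  | Engineering | 140467
2  | Finance     | 177255
3  | Legal       | 142814
4  | HR          | 61809 
5  | Engineering | 172492
6  | Engineering | 155525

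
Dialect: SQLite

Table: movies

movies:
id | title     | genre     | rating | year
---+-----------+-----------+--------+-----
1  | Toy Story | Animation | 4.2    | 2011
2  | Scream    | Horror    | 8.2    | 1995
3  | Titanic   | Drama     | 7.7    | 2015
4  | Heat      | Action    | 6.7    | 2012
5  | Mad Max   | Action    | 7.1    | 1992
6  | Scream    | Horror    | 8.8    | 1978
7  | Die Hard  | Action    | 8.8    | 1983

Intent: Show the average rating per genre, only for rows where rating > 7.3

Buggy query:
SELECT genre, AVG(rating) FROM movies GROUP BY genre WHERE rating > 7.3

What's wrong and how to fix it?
Bug: WHERE cannot follow GROUP BY

Fix: Place WHERE between FROM and GROUP BY

Corrected query:
SELECT genre, AVG(rating) FROM movies WHERE rating > 7.3 GROUP BY genre

Result:
genre  | AVG(rating)
-------+------------
Action | 8.8        
Drama  | 7.7        
Horror | 8.5        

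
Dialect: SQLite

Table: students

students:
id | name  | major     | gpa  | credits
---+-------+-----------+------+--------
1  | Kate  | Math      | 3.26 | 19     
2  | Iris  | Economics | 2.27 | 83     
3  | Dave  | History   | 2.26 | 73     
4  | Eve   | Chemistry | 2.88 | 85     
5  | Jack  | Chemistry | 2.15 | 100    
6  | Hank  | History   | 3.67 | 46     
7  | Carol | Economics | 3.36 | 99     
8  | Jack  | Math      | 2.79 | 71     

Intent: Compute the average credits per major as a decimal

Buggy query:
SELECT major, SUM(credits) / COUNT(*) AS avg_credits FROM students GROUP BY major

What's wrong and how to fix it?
Bug: SUM(credits) and COUNT(*) are both integers; the division truncates the fractional part

Fix: Multiply by 1.0 (or CAST to REAL) to force floating-point division

Corrected query:
SELECT major, SUM(credits) * 1.0 / COUNT(*) AS avg_credits FROM students GROUP BY major

Result:
major     | avg_credits
----------+------------
Chemistry | 92.5       
Economics | 91         
History   | 59.5       
Math      | 45         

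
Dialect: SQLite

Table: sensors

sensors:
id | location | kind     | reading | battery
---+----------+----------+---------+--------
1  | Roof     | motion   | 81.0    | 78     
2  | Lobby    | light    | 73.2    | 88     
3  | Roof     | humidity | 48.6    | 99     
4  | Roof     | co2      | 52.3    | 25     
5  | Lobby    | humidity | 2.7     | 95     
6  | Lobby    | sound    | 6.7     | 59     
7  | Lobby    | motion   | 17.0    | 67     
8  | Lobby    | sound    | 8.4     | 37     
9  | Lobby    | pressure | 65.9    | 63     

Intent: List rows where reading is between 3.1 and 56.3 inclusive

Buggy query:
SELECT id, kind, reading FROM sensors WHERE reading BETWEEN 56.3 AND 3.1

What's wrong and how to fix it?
Bug: The bounds are reversed; BETWEEN a AND b requires a <= b to match anything

Fix: Write BETWEEN 3.1 AND 56.3

Corrected query:
SELECT id, kind, reading FROM sensors WHERE reading BETWEEN 3.1 AND 56.3

Result:
id | kind     | reading
---+----------+--------
3  | humidity | 48.6   
4  | co2      | 52.3   
6  | sound    | 6.7    
7  | motion   | 17     
8  | sound    | 8.4    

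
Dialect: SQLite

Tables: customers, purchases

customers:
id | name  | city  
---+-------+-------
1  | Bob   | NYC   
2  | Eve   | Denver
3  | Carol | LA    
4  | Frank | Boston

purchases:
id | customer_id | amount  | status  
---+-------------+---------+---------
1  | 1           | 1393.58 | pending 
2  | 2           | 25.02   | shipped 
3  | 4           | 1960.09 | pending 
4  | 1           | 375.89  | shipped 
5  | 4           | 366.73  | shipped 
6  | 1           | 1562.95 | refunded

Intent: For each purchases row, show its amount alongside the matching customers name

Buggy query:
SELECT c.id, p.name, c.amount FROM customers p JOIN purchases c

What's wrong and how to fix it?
Bug: JOIN with no ON clause produces a cartesian product; every purchases row pairs with every customers row

Fix: Specify the join condition linking the foreign key to the parent id

Corrected query:
SELECT c.id, p.name, c.amount FROM customers p JOIN purchases c ON c.customer_id = p.id

Result:
id | name  | amount 
---+-------+--------
1  | Bob   | 1393.58
2  | Eve   | 25.02  
3  | Frank | 1960.09
4  | Bob   | 375.89 
5  | Frank | 366.73 
6  | Bob   | 1562.95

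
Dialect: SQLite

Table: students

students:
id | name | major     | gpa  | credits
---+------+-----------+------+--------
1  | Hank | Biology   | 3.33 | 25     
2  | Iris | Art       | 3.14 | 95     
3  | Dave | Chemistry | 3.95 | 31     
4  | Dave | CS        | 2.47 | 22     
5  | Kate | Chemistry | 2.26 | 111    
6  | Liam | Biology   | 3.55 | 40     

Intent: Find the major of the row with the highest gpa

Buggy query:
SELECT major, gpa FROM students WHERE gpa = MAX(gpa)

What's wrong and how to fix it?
Bug: MAX(gpa) is an aggregate and cannot be used directly in WHERE

Fix: Use a subquery: WHERE gpa = (SELECT MAX(gpa) FROM students)

Corrected query:
SELECT major, gpa FROM students WHERE gpa = (SELECT MAX(gpa) FROM students)

Result:
major     | gpa 
----------+-----
Chemistry | 3.95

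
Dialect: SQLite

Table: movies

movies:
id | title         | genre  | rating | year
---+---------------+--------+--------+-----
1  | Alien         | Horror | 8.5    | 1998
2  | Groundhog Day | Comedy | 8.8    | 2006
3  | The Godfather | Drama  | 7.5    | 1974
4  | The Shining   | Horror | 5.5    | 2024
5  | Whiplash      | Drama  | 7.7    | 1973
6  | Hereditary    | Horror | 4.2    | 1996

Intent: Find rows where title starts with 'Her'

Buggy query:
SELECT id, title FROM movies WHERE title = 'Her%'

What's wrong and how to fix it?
Bug: '=' compares the literal string including the % character; pattern matching needs LIKE

Fix: Replace '=' with LIKE so 'Her%' is treated as a pattern

Corrected query:
SELECT id, title FROM movies WHERE title LIKE 'Her%'

Result:
id | title     
---+-----------
6  | Hereditary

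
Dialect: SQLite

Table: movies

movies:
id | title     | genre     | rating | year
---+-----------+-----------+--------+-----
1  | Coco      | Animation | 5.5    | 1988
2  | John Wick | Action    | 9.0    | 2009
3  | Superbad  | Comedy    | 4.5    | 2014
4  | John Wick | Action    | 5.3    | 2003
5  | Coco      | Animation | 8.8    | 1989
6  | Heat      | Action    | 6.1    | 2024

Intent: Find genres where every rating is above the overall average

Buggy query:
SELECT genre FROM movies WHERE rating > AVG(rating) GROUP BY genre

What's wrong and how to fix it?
Bug: AVG() is an aggregate; it can't sit directly in WHERE

Fix: Compute the overall average in a scalar subquery and compare each group's MIN against it in HAVING

Corrected query:
SELECT genre FROM movies GROUP BY genre HAVING MIN(rating) > (SELECT AVG(rating) FROM movies)

Result:
(no rows)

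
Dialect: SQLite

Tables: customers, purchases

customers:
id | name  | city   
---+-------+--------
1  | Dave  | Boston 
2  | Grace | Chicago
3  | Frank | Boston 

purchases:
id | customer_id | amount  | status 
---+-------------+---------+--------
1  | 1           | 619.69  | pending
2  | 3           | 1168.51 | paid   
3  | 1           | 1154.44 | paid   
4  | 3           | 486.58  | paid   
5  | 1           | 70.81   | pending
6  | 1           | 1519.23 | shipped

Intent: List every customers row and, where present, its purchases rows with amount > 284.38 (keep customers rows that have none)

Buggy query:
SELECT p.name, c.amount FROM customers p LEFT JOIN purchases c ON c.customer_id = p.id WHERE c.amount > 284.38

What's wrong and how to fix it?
Bug: A WHERE condition on the right-hand table after LEFT JOIN drops unmatched parents

Fix: Put 'c.amount > 284.38' in the JOIN's ON clause instead of WHERE

Corrected query:
SELECT p.name, c.amount FROM customers p LEFT JOIN purchases c ON c.customer_id = p.id AND c.amount > 284.38

Result:
name  | amount 
------+--------
Dave  | 619.69 
Dave  | 1154.44
Dave  | 1519.23
Grace | NULL   
Frank | 486.58 
Frank | 1168.51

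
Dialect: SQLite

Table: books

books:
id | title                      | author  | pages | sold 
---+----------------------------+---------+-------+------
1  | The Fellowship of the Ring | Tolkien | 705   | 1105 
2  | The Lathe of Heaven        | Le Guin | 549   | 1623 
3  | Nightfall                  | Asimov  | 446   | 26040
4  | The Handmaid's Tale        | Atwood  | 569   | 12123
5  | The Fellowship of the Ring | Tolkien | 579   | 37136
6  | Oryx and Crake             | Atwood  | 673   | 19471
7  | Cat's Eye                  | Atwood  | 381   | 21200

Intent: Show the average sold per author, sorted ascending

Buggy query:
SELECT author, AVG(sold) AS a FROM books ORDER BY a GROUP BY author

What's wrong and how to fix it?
Bug: ORDER BY appears before GROUP BY; SQL clause order requires GROUP BY first

Fix: Reorder: SELECT … FROM … GROUP BY … ORDER BY …

Corrected query:
SELECT author, AVG(sold) AS a FROM books GROUP BY author ORDER BY a

Result:
author  | a      
--------+--------
Le Guin | 1623   
Atwood  | 17598  
Tolkien | 19120.5
Asimov  | 26040  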